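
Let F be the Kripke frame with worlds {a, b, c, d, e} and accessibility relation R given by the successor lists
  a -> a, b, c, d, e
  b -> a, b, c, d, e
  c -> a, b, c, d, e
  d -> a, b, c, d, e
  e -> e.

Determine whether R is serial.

Yes

Serial: yes — every world has a successor (e.g. a R a).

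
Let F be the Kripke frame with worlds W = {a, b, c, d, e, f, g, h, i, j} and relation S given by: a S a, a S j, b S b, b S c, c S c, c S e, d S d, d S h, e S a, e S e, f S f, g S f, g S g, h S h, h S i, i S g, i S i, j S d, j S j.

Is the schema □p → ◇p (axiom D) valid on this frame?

Yes

Axiom D corresponds to the accessibility relation being serial.
Serial: yes — every world has a successor (e.g. a S a).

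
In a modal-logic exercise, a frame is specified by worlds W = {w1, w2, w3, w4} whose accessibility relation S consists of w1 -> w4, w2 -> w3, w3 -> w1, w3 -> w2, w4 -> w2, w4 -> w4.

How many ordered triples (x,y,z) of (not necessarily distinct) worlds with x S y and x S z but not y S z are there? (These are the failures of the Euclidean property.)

Enumerating: (w2,w3,w3), (w3,w1,w1), (w3,w1,w2), (w3,w2,w1), (w3,w2,w2), (w4,w2,w2), (w4,w2,w4).

7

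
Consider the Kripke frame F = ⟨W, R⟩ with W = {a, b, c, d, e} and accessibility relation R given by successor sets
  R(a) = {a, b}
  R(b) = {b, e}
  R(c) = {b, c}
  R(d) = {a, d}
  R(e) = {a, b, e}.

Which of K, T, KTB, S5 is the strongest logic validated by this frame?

T

Reflexive (axiom T): yes — every world is R-related to itself.
Symmetric (axiom B): no — a R b but not b R a.
Euclidean (axiom 5): no — e R b and e R a, but not b R a.
So F validates K, T; KTB would additionally require R to be symmetric. The strongest is T.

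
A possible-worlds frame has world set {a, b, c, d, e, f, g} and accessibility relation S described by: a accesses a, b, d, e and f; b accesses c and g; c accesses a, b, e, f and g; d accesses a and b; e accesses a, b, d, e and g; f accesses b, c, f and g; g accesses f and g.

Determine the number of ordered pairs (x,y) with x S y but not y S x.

Enumerating: (a,b), (a,f), (b,g), (c,a), (c,e), (c,g), (d,b), (e,b), (e,d), (e,g), (f,b).

11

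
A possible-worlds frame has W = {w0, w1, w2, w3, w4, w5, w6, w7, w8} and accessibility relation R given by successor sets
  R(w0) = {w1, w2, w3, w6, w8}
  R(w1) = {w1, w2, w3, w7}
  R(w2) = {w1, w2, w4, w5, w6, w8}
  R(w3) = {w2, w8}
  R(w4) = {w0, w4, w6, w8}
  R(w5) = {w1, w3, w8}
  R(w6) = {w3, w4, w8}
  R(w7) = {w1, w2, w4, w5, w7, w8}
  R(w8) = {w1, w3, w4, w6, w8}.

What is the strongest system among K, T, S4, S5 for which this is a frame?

K

Reflexive (axiom T): no — w0 is not related to itself.
Transitive (axiom 4): no — w0 R w1 and w1 R w7, but not w0 R w7.
Euclidean (axiom 5): no — w0 R w1 and w0 R w6, but not w1 R w6.
So F validates K; T would additionally require R to be reflexive. The strongest is K.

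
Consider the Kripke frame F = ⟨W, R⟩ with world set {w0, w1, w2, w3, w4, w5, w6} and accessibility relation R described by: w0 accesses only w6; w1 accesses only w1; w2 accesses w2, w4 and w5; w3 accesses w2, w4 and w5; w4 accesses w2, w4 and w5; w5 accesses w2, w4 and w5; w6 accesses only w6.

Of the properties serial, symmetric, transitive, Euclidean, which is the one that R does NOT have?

symmetric

Serial: yes — every world has a successor (e.g. w0 R w6).
Symmetric: no — w0 R w6 but not w6 R w0.
Transitive: yes — every two-step R-path is closed by a direct edge.
Euclidean: yes — any two successors of a common world are R-related.
Only symmetric fails.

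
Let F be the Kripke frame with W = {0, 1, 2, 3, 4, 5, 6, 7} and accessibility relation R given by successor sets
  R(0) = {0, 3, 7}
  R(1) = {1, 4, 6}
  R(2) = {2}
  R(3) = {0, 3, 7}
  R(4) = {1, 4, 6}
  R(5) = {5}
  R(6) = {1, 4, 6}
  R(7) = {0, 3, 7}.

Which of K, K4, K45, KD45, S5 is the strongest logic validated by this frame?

S5

Transitive (axiom 4): yes — every two-step R-path is closed by a direct edge.
Euclidean (axiom 5): yes — any two successors of a common world are R-related.
Serial (axiom D): yes — every world has a successor (e.g. 0 R 0).
Reflexive (axiom T): yes — every world is R-related to itself.
So F validates K, K4, K45, KD45, S5. The strongest is S5.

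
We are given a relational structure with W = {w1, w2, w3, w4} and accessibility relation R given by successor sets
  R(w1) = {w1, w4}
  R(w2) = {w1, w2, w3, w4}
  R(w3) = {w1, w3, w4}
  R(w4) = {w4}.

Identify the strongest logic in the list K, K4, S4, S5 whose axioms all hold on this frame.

S4

Transitive (axiom 4): yes — every two-step R-path is closed by a direct edge.
Reflexive (axiom T): yes — every world is R-related to itself.
Euclidean (axiom 5): no — w2 R w1 and w2 R w3, but not w1 R w3.
So F validates K, K4, S4; S5 would additionally require R to be Euclidean. The strongest is S4.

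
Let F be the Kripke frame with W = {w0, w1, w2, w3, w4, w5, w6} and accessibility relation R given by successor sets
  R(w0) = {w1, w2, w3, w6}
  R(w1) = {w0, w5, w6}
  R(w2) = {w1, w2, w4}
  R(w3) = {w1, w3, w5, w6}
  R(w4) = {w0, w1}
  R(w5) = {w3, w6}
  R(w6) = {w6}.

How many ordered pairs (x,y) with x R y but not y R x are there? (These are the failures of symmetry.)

Enumerating: (w0,w2), (w0,w3), (w0,w6), (w1,w5), (w1,w6), (w2,w1), (w2,w4), (w3,w1), (w3,w6), (w4,w0), (w4,w1), (w5,w6).

12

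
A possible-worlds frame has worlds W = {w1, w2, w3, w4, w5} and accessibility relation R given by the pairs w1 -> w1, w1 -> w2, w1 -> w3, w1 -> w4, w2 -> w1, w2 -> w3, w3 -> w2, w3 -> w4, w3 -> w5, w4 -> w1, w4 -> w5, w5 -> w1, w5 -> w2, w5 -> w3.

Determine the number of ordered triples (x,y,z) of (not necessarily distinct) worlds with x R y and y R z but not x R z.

20

Enumerating: (w1,w3,w5), (w1,w4,w5), (w2,w1,w2), (w2,w1,w4), (w2,w3,w2), (w2,w3,w4), (w2,w3,w5), (w3,w2,w1), (w3,w2,w3), (w3,w4,w1), (w3,w5,w1), (w3,w5,w3), … and 8 more.
Total: 20.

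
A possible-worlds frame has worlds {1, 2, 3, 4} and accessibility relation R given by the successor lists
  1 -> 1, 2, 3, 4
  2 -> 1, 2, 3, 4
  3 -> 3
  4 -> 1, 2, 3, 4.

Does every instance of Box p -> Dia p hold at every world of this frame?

By correspondence theory, D is valid on a frame iff R is serial.
Serial: yes — every world has a successor (e.g. 1 R 1).

Yes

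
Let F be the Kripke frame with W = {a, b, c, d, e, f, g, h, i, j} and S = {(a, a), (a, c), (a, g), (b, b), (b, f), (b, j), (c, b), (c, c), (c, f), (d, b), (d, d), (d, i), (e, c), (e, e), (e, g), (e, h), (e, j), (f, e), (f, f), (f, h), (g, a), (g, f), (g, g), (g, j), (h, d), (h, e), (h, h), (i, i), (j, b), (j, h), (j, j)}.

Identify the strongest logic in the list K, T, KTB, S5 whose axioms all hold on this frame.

Reflexive (axiom T): yes — every world is S-related to itself.
Symmetric (axiom B): no — a S c but not c S a.
Euclidean (axiom 5): no — a S c and a S g, but not c S g.
So F validates K, T; KTB would additionally require S to be symmetric. The strongest is T.

T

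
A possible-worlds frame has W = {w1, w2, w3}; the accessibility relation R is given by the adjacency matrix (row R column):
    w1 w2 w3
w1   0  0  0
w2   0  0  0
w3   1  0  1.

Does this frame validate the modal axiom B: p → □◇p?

No

By correspondence theory, B is valid on a frame iff R is symmetric.
Symmetric: no — w3 R w1 but not w1 R w3.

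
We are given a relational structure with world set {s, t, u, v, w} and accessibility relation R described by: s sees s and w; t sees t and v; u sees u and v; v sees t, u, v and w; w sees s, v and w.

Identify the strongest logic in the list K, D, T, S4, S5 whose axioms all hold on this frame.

T

Serial (axiom D): yes — every world has a successor (e.g. s R s).
Reflexive (axiom T): yes — every world is R-related to itself.
Transitive (axiom 4): no — s R w and w R v, but not s R v.
Euclidean (axiom 5): no — v R t and v R u, but not t R u.
So F validates K, D, T; S4 would additionally require R to be transitive. The strongest is T.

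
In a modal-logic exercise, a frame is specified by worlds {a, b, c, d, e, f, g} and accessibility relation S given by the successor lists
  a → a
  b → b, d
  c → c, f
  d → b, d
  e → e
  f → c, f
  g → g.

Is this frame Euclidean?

Euclidean: yes — any two successors of a common world are S-related.

Yes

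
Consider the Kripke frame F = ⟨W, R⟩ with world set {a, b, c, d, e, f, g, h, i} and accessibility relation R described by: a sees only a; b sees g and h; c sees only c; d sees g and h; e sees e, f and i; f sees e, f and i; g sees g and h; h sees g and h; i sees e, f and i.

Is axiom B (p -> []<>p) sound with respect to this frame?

No

The schema B characterises exactly the symmetric frames.
Symmetric: no — b R g but not g R b.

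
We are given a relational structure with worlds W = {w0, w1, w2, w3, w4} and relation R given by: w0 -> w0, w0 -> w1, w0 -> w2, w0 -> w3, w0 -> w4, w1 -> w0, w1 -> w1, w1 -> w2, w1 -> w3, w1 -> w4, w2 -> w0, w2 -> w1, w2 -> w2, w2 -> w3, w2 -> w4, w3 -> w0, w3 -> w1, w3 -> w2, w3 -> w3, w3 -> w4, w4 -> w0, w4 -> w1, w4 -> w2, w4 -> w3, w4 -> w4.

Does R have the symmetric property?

Yes

Symmetric: yes — every pair in R has its reverse in R.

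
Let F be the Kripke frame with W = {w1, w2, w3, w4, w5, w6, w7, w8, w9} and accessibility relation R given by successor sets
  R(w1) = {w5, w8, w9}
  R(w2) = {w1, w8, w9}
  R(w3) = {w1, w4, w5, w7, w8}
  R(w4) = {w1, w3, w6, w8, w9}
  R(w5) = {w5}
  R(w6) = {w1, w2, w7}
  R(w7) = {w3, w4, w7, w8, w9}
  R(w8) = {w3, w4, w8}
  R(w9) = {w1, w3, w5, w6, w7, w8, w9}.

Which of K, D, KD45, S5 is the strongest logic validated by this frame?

Serial (axiom D): yes — every world has a successor (e.g. w1 R w5).
Euclidean (axiom 5): no — w1 R w5 and w1 R w8, but not w5 R w8.
Transitive (axiom 4): no — w1 R w8 and w8 R w3, but not w1 R w3.
Reflexive (axiom T): no — w1 is not related to itself.
So F validates K, D; KD45 would additionally require R to be Euclidean and transitive. The strongest is D.

D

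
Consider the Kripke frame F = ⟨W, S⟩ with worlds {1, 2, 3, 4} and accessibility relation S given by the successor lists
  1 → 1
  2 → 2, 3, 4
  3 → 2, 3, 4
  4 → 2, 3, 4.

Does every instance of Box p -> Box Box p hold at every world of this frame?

Axiom 4 corresponds to the accessibility relation being transitive.
Transitive: yes — every two-step S-path is closed by a direct edge.

Yes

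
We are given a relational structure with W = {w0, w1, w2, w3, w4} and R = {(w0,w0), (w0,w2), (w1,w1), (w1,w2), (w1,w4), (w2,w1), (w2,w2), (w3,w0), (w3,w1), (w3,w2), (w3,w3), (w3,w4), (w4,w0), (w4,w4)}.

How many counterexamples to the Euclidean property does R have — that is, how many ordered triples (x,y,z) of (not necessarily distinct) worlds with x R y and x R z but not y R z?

Enumerating: (w0,w2,w0), (w1,w2,w4), (w1,w4,w1), (w1,w4,w2), (w3,w0,w1), (w3,w0,w3), (w3,w0,w4), (w3,w1,w0), (w3,w1,w3), (w3,w2,w0), (w3,w2,w3), (w3,w2,w4), (w3,w4,w1), (w3,w4,w2), (w3,w4,w3), (w4,w0,w4).

16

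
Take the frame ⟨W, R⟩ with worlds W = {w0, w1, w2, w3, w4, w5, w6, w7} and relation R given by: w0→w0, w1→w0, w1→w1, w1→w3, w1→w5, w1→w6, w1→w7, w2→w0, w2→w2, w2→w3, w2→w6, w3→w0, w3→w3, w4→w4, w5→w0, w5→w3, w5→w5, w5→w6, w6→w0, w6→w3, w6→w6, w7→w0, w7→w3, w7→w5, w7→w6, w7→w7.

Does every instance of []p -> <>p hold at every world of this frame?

By correspondence theory, D is valid on a frame iff R is serial.
Serial: yes — every world has a successor (e.g. w0 R w0).

Yes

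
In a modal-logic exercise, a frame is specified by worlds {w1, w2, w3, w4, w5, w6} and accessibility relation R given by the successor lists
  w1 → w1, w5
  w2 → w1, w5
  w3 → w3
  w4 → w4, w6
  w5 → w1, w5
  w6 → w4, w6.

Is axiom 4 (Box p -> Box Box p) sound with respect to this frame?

Yes

By correspondence theory, 4 is valid on a frame iff R is transitive.
Transitive: yes — every two-step R-path is closed by a direct edge.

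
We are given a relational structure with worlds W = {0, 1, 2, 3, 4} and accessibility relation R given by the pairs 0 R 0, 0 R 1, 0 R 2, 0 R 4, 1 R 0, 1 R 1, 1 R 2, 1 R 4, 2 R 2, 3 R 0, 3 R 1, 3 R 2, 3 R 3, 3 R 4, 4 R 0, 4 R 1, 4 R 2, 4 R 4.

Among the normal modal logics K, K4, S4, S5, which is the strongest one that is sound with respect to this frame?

Transitive (axiom 4): yes — every two-step R-path is closed by a direct edge.
Reflexive (axiom T): yes — every world is R-related to itself.
Euclidean (axiom 5): no — 0 R 2 and 0 R 1, but not 2 R 1.
So F validates K, K4, S4; S5 would additionally require R to be Euclidean. The strongest is S4.

S4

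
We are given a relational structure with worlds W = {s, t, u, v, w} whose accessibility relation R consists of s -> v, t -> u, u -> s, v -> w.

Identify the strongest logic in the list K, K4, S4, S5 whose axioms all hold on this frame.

K

Transitive (axiom 4): no — s R v and v R w, but not s R w.
Reflexive (axiom T): no — s is not related to itself.
Euclidean (axiom 5): no — s R v and s R v, but not v R v.
So F validates K; K4 would additionally require R to be transitive. The strongest is K.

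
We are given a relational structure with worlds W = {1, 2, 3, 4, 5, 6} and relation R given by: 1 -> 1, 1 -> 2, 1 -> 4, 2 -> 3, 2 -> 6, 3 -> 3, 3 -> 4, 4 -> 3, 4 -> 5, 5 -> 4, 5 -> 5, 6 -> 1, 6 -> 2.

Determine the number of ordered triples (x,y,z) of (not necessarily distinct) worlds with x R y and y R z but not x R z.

14

Enumerating: (1,2,3), (1,2,6), (1,4,3), (1,4,5), (2,3,4), (2,6,1), (2,6,2), (3,4,5), (4,3,4), (4,5,4), (5,4,3), (6,1,4), (6,2,3), (6,2,6).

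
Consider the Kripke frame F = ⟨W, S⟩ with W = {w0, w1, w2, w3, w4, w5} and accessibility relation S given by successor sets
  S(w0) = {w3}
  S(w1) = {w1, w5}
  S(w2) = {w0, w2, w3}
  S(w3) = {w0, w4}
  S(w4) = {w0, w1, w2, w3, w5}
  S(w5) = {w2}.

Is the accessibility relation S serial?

Yes

Serial: yes — every world has a successor (e.g. w0 S w3).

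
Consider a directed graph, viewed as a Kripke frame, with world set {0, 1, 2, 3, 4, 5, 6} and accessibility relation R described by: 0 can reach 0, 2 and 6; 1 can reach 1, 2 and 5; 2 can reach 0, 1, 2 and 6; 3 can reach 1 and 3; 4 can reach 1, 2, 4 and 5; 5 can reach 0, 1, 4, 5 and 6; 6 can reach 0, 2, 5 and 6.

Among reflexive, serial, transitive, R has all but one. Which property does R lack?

transitive

Reflexive: yes — every world is R-related to itself.
Serial: yes — every world has a successor (e.g. 0 R 0).
Transitive: no — 0 R 2 and 2 R 1, but not 0 R 1.
Only transitive fails.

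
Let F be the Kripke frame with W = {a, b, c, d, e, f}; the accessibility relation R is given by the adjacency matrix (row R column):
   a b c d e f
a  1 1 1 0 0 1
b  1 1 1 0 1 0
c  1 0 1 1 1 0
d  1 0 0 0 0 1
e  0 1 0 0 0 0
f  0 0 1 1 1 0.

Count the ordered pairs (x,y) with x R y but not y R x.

Enumerating: (a,f), (b,c), (c,d), (c,e), (d,a), (f,c), (f,e).

7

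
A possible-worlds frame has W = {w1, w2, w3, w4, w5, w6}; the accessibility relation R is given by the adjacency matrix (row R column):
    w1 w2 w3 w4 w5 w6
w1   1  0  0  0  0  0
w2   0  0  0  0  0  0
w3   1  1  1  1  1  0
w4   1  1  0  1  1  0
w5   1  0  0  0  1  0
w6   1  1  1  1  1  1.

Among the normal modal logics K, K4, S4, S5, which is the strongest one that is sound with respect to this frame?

Transitive (axiom 4): yes — every two-step R-path is closed by a direct edge.
Reflexive (axiom T): no — w2 is not related to itself.
Euclidean (axiom 5): no — w3 R w1 and w3 R w2, but not w1 R w2.
So F validates K, K4; S4 would additionally require R to be reflexive. The strongest is K4.

K4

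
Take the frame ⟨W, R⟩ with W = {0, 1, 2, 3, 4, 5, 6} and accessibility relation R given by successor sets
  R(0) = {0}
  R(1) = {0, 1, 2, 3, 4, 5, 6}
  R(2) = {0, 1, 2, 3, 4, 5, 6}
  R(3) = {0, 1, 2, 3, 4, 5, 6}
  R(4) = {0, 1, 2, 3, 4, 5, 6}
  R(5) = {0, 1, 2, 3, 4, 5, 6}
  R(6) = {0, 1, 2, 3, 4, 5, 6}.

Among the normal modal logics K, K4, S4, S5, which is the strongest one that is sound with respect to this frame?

Transitive (axiom 4): yes — every two-step R-path is closed by a direct edge.
Reflexive (axiom T): yes — every world is R-related to itself.
Euclidean (axiom 5): no — 1 R 0 and 1 R 2, but not 0 R 2.
So F validates K, K4, S4; S5 would additionally require R to be Euclidean. The strongest is S4.

S4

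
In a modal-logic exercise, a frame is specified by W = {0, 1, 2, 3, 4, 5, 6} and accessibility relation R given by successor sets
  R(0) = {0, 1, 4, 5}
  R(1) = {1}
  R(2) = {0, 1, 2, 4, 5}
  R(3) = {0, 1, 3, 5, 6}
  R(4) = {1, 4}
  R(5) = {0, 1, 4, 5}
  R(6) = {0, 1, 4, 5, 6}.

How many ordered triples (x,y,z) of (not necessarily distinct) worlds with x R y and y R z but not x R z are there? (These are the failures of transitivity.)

3

Enumerating: (3,0,4), (3,5,4), (3,6,4).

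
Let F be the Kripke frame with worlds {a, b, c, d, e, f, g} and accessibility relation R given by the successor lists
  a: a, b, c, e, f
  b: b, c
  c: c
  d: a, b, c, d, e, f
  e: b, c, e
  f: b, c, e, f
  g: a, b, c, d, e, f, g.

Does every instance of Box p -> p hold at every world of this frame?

Yes

By correspondence theory, T is valid on a frame iff R is reflexive.
Reflexive: yes — every world is R-related to itself.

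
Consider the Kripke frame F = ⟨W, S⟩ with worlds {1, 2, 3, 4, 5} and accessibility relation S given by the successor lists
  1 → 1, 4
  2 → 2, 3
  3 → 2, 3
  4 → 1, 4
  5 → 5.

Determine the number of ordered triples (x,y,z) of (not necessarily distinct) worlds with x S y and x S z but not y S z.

0

S is Euclidean; there are no such tuples.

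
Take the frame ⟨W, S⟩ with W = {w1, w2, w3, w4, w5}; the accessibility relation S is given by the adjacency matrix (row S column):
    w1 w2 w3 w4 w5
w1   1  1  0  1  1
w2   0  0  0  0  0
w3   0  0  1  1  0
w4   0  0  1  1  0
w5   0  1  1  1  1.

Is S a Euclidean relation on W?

No

Euclidean: no — w1 S w2 and w1 S w4, but not w2 S w4.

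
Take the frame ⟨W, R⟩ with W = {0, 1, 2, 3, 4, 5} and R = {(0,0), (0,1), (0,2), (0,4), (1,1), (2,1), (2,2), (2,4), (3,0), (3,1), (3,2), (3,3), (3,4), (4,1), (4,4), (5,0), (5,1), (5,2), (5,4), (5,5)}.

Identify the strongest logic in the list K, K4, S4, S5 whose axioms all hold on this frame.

Transitive (axiom 4): yes — every two-step R-path is closed by a direct edge.
Reflexive (axiom T): yes — every world is R-related to itself.
Euclidean (axiom 5): no — 0 R 1 and 0 R 2, but not 1 R 2.
So F validates K, K4, S4; S5 would additionally require R to be Euclidean. The strongest is S4.

S4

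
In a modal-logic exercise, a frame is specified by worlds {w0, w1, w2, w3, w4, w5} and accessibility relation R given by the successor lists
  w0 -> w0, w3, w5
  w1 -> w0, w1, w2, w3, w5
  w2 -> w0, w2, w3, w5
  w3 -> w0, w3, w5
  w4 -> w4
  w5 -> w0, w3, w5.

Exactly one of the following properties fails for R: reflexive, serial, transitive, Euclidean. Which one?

Reflexive: yes — every world is R-related to itself.
Serial: yes — every world has a successor (e.g. w0 R w0).
Transitive: yes — every two-step R-path is closed by a direct edge.
Euclidean: no — w1 R w0 and w1 R w2, but not w0 R w2.
Only Euclidean fails.

Euclidean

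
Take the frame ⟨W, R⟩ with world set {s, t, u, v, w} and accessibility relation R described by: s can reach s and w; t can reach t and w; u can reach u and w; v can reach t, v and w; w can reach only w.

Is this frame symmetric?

Symmetric: no — s R w but not w R s.

No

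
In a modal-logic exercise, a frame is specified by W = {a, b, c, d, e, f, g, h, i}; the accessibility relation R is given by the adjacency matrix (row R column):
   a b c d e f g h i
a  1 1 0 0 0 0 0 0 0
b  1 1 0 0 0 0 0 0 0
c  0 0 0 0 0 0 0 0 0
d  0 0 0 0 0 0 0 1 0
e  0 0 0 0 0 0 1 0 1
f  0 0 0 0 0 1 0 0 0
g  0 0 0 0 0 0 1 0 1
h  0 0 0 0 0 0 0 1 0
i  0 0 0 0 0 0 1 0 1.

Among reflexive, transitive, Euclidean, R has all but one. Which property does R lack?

reflexive

Reflexive: no — c is not related to itself.
Transitive: yes — every two-step R-path is closed by a direct edge.
Euclidean: yes — any two successors of a common world are R-related.
Only reflexive fails.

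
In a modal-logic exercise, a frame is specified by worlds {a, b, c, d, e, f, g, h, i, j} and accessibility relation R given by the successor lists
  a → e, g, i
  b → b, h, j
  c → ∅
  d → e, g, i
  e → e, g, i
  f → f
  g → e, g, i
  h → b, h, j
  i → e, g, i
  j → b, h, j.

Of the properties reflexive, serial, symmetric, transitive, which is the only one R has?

Reflexive: no — a is not related to itself.
Serial: no — c has no R-successor.
Symmetric: no — a R e but not e R a.
Transitive: yes — every two-step R-path is closed by a direct edge.
Only transitive holds.

transitive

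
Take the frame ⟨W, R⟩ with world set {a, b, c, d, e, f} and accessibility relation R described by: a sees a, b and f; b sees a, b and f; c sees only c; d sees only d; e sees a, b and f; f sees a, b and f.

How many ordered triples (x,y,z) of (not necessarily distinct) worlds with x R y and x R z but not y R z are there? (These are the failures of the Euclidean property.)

0

R is Euclidean; there are no such tuples.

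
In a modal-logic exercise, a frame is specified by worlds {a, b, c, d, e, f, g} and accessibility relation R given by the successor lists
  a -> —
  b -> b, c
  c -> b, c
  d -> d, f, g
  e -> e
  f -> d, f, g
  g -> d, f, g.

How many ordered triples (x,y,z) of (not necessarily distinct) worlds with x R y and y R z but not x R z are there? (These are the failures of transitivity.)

0

R is transitive; there are no such tuples.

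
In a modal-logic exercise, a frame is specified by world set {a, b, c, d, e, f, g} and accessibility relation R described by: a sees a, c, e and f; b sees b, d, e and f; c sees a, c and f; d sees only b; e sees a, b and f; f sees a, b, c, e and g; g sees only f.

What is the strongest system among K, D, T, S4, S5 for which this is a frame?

D

Serial (axiom D): yes — every world has a successor (e.g. a R a).
Reflexive (axiom T): no — d is not related to itself.
Transitive (axiom 4): no — a R e and e R b, but not a R b.
Euclidean (axiom 5): no — a R c and a R e, but not c R e.
So F validates K, D; T would additionally require R to be reflexive. The strongest is D.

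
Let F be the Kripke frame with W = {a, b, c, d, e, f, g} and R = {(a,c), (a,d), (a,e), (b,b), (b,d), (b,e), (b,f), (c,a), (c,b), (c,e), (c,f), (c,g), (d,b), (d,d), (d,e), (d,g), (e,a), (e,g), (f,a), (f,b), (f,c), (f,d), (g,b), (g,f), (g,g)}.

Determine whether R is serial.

Serial: yes — every world has a successor (e.g. a R c).

Yes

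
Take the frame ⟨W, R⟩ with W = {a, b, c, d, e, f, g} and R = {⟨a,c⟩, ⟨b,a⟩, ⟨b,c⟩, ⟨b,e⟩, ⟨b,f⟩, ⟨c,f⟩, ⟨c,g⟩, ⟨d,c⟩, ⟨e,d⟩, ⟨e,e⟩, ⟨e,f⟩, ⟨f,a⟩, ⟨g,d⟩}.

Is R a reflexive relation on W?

Reflexive: no — a is not related to itself.

No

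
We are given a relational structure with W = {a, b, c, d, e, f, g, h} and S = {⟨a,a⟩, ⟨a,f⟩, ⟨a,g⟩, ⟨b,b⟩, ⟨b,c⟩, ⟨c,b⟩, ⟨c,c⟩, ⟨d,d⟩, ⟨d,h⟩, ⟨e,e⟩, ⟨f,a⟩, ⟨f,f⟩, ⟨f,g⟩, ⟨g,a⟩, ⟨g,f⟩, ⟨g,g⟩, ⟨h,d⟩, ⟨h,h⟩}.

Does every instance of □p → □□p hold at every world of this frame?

Yes

By correspondence theory, 4 is valid on a frame iff S is transitive.
Transitive: yes — every two-step S-path is closed by a direct edge.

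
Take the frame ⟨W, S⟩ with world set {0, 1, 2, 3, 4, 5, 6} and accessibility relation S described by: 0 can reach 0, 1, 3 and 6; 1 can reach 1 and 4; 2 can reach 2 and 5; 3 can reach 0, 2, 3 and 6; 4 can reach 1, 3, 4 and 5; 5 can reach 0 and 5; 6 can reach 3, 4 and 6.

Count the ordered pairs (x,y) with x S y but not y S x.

Enumerating: (0,1), (0,6), (2,5), (3,2), (4,3), (4,5), (5,0), (6,4).

8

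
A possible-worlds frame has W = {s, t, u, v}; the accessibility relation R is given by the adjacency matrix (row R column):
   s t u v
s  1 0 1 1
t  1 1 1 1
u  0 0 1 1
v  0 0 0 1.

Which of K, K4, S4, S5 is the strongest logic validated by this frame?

Transitive (axiom 4): yes — every two-step R-path is closed by a direct edge.
Reflexive (axiom T): yes — every world is R-related to itself.
Euclidean (axiom 5): no — s R v and s R u, but not v R u.
So F validates K, K4, S4; S5 would additionally require R to be Euclidean. The strongest is S4.

S4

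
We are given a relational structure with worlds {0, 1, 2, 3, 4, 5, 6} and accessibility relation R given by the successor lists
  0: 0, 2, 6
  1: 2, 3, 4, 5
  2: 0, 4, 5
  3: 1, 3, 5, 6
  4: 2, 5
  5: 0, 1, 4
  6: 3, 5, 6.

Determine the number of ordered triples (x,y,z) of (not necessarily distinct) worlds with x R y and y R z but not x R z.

Enumerating: (0,2,4), (0,2,5), (0,6,3), (0,6,5), (1,2,0), (1,3,1), (1,3,6), (1,5,0), (1,5,1), (2,0,2), (2,0,6), (2,4,2), … and 21 more.
Total: 33.

33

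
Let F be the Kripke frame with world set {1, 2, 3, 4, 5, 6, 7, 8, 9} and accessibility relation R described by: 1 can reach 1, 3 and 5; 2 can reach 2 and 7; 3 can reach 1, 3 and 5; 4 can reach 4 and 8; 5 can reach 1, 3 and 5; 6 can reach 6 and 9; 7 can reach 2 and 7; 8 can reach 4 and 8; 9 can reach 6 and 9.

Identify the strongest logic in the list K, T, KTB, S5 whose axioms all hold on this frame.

Reflexive (axiom T): yes — every world is R-related to itself.
Symmetric (axiom B): yes — every pair in R has its reverse in R.
Euclidean (axiom 5): yes — any two successors of a common world are R-related.
So F validates K, T, KTB, S5. The strongest is S5.

S5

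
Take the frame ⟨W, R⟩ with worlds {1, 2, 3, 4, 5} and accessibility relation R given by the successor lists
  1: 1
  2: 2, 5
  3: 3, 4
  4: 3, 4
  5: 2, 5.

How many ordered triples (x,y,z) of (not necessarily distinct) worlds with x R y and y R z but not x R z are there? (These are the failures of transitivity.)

R is transitive; there are no such tuples.

0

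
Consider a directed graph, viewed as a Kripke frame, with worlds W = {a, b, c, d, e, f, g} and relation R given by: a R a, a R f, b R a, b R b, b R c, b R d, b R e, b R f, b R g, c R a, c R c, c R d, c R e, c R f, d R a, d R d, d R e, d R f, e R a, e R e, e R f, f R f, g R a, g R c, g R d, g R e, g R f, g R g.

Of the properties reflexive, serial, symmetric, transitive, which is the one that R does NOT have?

Reflexive: yes — every world is R-related to itself.
Serial: yes — every world has a successor (e.g. a R a).
Symmetric: no — a R f but not f R a.
Transitive: yes — every two-step R-path is closed by a direct edge.
Only symmetric fails.

symmetric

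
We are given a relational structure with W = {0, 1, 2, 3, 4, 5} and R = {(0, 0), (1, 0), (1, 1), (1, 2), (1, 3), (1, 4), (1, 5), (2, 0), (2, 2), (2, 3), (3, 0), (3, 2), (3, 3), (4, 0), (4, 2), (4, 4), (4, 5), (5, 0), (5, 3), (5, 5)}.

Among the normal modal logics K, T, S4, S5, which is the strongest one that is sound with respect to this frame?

Reflexive (axiom T): yes — every world is R-related to itself.
Transitive (axiom 4): no — 4 R 2 and 2 R 3, but not 4 R 3.
Euclidean (axiom 5): no — 1 R 0 and 1 R 2, but not 0 R 2.
So F validates K, T; S4 would additionally require R to be transitive. The strongest is T.

T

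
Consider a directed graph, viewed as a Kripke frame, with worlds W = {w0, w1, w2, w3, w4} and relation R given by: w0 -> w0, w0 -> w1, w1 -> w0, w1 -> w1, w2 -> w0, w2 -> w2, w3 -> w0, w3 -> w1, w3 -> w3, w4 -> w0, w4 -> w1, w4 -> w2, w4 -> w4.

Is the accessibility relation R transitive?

Transitive: no — w2 R w0 and w0 R w1, but not w2 R w1.

No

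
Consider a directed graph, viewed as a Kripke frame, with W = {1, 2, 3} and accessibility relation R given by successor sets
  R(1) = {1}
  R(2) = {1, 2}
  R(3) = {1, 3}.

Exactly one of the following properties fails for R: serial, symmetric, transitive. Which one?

symmetric

Serial: yes — every world has a successor (e.g. 1 R 1).
Symmetric: no — 2 R 1 but not 1 R 2.
Transitive: yes — every two-step R-path is closed by a direct edge.
Only symmetric fails.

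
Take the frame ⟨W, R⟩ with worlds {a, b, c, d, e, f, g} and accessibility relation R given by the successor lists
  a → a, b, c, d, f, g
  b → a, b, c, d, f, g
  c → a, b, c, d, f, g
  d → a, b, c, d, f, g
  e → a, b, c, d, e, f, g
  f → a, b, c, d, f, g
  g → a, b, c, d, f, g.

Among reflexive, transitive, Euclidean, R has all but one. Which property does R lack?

Euclidean

Reflexive: yes — every world is R-related to itself.
Transitive: yes — every two-step R-path is closed by a direct edge.
Euclidean: no — e R a and e R e, but not a R e.
Only Euclidean fails.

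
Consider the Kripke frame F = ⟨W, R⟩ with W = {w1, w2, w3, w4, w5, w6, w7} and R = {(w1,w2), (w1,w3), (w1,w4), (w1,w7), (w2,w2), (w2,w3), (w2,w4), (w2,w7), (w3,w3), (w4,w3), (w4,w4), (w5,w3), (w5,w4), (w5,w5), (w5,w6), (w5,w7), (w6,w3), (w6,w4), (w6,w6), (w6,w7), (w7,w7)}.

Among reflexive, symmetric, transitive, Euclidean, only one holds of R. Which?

Reflexive: no — w1 is not related to itself.
Symmetric: no — w1 R w2 but not w2 R w1.
Transitive: yes — every two-step R-path is closed by a direct edge.
Euclidean: no — w1 R w3 and w1 R w2, but not w3 R w2.
Only transitive holds.

transitive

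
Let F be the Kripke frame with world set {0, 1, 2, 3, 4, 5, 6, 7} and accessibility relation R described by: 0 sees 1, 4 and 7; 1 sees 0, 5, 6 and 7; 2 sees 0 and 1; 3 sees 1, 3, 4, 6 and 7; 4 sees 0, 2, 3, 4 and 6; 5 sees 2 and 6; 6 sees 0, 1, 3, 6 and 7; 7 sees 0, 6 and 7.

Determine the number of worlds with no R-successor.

0

R is serial; there are no such worlds.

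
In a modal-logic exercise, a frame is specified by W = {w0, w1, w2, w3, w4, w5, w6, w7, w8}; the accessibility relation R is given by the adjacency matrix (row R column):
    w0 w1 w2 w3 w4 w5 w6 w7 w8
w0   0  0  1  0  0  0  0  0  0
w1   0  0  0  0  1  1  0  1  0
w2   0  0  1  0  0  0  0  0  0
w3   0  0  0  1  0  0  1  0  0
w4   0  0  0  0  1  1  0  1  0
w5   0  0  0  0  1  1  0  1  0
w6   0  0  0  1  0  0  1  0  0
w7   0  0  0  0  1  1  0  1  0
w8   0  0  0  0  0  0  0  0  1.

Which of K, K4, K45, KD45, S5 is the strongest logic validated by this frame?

KD45

Transitive (axiom 4): yes — every two-step R-path is closed by a direct edge.
Euclidean (axiom 5): yes — any two successors of a common world are R-related.
Serial (axiom D): yes — every world has a successor (e.g. w0 R w2).
Reflexive (axiom T): no — w0 is not related to itself.
So F validates K, K4, K45, KD45; S5 would additionally require R to be reflexive. The strongest is KD45.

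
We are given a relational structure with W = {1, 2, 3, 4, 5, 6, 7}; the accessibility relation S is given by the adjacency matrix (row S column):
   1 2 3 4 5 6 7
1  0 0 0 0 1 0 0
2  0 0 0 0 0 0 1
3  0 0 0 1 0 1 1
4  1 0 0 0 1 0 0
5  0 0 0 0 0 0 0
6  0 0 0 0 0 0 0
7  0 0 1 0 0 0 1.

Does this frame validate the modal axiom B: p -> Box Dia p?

No

By correspondence theory, B is valid on a frame iff S is symmetric.
Symmetric: no — 1 S 5 but not 5 S 1.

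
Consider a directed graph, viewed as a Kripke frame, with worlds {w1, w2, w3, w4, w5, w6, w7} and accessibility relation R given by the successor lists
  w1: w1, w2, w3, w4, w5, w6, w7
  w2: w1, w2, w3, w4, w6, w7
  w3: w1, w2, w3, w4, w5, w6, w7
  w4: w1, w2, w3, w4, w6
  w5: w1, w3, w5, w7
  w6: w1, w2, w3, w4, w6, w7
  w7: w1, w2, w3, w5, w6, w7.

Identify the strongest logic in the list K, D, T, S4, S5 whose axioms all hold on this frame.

T

Serial (axiom D): yes — every world has a successor (e.g. w1 R w1).
Reflexive (axiom T): yes — every world is R-related to itself.
Transitive (axiom 4): no — w2 R w1 and w1 R w5, but not w2 R w5.
Euclidean (axiom 5): no — w1 R w2 and w1 R w5, but not w2 R w5.
So F validates K, D, T; S4 would additionally require R to be transitive. The strongest is T.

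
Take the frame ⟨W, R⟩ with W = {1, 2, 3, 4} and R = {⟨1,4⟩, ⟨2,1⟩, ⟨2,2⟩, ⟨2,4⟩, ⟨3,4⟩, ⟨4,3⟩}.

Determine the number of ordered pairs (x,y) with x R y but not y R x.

Enumerating: (1,4), (2,1), (2,4).

3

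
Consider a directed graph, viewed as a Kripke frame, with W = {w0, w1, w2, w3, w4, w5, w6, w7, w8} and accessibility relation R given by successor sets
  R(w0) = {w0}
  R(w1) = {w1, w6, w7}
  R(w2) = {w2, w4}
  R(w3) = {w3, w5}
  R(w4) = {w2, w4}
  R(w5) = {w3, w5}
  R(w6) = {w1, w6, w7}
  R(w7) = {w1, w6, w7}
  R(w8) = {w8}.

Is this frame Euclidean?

Yes

Euclidean: yes — any two successors of a common world are R-related.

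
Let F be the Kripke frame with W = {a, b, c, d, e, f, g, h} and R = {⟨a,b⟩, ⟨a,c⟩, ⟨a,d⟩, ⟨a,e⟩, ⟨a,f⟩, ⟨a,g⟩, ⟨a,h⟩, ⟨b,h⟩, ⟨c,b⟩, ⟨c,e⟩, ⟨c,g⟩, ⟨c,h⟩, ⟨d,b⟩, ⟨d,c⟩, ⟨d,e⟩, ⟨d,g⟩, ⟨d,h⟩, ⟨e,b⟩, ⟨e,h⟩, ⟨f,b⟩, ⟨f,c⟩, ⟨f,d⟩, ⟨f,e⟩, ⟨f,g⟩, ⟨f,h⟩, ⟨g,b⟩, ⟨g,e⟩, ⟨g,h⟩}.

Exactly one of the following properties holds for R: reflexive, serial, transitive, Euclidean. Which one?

transitive

Reflexive: no — a is not related to itself.
Serial: no — h has no R-successor.
Transitive: yes — every two-step R-path is closed by a direct edge.
Euclidean: no — a R b and a R c, but not b R c.
Only transitive holds.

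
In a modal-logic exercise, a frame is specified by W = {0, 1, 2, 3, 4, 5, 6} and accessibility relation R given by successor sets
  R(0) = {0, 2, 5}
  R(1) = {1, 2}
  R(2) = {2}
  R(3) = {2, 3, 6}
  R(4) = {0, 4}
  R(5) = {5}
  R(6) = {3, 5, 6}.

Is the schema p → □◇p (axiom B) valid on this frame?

No

By correspondence theory, B is valid on a frame iff R is symmetric.
Symmetric: no — 0 R 2 but not 2 R 0.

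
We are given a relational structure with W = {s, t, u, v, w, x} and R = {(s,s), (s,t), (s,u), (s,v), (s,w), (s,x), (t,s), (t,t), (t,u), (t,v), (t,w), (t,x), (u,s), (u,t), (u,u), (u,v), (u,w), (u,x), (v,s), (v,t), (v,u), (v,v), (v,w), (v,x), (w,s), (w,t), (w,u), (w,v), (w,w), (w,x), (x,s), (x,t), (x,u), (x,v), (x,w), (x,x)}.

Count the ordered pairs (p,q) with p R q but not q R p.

R is symmetric; there are no such tuples.

0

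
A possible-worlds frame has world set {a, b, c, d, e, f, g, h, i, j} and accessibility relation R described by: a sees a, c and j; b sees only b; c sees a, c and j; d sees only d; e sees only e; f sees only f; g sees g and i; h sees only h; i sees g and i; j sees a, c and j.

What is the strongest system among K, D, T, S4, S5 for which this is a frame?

Serial (axiom D): yes — every world has a successor (e.g. a R a).
Reflexive (axiom T): yes — every world is R-related to itself.
Transitive (axiom 4): yes — every two-step R-path is closed by a direct edge.
Euclidean (axiom 5): yes — any two successors of a common world are R-related.
So F validates K, D, T, S4, S5. The strongest is S5.

S5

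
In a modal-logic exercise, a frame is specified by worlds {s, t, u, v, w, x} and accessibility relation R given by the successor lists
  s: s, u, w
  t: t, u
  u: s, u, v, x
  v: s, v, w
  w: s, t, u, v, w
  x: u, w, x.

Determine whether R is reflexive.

Yes

Reflexive: yes — every world is R-related to itself.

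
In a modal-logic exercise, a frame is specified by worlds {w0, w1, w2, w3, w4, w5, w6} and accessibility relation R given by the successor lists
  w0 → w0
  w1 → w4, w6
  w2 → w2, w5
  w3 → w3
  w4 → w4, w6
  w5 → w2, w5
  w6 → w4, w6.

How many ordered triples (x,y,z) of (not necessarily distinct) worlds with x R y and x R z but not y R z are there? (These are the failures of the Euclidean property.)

R is Euclidean; there are no such tuples.

0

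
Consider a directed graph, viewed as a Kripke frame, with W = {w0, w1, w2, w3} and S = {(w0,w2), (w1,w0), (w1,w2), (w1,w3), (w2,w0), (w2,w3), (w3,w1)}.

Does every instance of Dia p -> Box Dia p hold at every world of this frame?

No

By correspondence theory, 5 is valid on a frame iff S is Euclidean.
Euclidean: no — w1 S w0 and w1 S w3, but not w0 S w3.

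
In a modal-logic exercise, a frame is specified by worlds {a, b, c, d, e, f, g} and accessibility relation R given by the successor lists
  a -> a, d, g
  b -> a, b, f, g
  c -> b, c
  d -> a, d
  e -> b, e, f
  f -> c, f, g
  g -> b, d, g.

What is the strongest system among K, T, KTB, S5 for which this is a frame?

Reflexive (axiom T): yes — every world is R-related to itself.
Symmetric (axiom B): no — a R g but not g R a.
Euclidean (axiom 5): no — a R d and a R g, but not d R g.
So F validates K, T; KTB would additionally require R to be symmetric. The strongest is T.

T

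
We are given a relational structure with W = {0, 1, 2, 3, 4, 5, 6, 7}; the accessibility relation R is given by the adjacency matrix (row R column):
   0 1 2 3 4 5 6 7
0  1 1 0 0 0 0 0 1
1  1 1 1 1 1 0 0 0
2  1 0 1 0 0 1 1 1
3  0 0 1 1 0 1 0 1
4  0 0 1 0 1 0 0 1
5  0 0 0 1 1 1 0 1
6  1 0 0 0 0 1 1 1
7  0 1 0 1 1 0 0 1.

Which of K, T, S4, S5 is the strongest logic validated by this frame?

Reflexive (axiom T): yes — every world is R-related to itself.
Transitive (axiom 4): no — 0 R 1 and 1 R 2, but not 0 R 2.
Euclidean (axiom 5): no — 0 R 1 and 0 R 7, but not 1 R 7.
So F validates K, T; S4 would additionally require R to be transitive. The strongest is T.

T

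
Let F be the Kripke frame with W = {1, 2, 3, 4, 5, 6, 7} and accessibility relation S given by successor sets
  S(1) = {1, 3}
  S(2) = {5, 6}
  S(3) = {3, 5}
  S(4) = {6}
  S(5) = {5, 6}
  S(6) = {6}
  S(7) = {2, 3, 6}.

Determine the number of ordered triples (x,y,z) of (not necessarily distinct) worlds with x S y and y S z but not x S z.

Enumerating: (1,3,5), (3,5,6), (7,2,5), (7,3,5).

4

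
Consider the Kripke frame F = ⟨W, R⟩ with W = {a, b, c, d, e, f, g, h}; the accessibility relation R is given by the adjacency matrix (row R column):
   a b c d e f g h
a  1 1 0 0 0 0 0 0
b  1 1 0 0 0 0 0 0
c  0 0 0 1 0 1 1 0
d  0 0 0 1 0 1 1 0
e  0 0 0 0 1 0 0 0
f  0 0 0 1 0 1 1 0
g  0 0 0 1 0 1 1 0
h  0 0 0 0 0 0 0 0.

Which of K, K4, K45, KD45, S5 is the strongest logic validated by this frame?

K45

Transitive (axiom 4): yes — every two-step R-path is closed by a direct edge.
Euclidean (axiom 5): yes — any two successors of a common world are R-related.
Serial (axiom D): no — h has no R-successor.
Reflexive (axiom T): no — c is not related to itself.
So F validates K, K4, K45; KD45 would additionally require R to be serial. The strongest is K45.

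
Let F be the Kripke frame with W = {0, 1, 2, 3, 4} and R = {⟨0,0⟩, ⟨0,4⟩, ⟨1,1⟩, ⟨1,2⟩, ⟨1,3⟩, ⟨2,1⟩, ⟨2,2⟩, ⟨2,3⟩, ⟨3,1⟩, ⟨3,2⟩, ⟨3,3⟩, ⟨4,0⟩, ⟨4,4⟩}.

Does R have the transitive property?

Yes

Transitive: yes — every two-step R-path is closed by a direct edge.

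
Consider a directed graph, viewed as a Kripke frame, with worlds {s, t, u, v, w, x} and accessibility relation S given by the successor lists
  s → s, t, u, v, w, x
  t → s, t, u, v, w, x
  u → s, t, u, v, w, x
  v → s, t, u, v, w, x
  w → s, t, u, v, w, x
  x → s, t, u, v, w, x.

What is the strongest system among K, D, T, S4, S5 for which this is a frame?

S5

Serial (axiom D): yes — every world has a successor (e.g. s S s).
Reflexive (axiom T): yes — every world is S-related to itself.
Transitive (axiom 4): yes — every two-step S-path is closed by a direct edge.
Euclidean (axiom 5): yes — any two successors of a common world are S-related.
So F validates K, D, T, S4, S5. The strongest is S5.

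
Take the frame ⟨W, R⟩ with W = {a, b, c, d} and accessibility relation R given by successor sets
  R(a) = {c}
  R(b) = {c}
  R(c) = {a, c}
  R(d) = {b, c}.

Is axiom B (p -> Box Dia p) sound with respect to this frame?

No

Axiom B corresponds to the accessibility relation being symmetric.
Symmetric: no — b R c but not c R b.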